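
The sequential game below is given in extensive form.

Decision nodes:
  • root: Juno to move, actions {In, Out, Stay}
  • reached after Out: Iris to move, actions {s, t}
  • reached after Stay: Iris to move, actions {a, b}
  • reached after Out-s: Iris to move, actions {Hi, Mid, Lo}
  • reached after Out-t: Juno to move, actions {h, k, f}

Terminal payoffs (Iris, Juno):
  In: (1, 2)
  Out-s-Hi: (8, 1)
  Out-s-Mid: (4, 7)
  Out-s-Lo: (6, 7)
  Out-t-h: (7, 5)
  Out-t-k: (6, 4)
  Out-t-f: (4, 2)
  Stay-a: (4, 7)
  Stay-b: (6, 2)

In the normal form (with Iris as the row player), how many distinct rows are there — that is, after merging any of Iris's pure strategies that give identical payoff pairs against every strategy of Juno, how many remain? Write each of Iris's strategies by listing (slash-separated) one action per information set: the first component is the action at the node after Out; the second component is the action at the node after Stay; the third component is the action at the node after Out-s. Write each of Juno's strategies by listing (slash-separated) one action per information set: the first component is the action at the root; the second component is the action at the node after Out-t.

8

Iris has 12 pure strategies: s/a/Hi, s/a/Mid, s/a/Lo, s/b/Hi, s/b/Mid, s/b/Lo, t/a/Hi, t/a/Mid, t/a/Lo, t/b/Hi, t/b/Mid, t/b/Lo. Columns: In/h, In/k, In/f, Out/h, Out/k, Out/f, Stay/h, Stay/k, Stay/f.
{s/a/Hi} → row (1,2) (1,2) (1,2) (8,1) (8,1) (8,1) (4,7) (4,7) (4,7)
{s/a/Mid} → row (1,2) (1,2) (1,2) (4,7) (4,7) (4,7) (4,7) (4,7) (4,7)
{s/a/Lo} → row (1,2) (1,2) (1,2) (6,7) (6,7) (6,7) (4,7) (4,7) (4,7)
{s/b/Hi} → row (1,2) (1,2) (1,2) (8,1) (8,1) (8,1) (6,2) (6,2) (6,2)
{s/b/Mid} → row (1,2) (1,2) (1,2) (4,7) (4,7) (4,7) (6,2) (6,2) (6,2)
{s/b/Lo} → row (1,2) (1,2) (1,2) (6,7) (6,7) (6,7) (6,2) (6,2) (6,2)
{t/a/Hi, t/a/Mid, t/a/Lo} → row (1,2) (1,2) (1,2) (7,5) (6,4) (4,2) (4,7) (4,7) (4,7)
{t/b/Hi, t/b/Mid, t/b/Lo} → row (1,2) (1,2) (1,2) (7,5) (6,4) (4,2) (6,2) (6,2) (6,2)
That's 8 distinct rows out of 12 strategies.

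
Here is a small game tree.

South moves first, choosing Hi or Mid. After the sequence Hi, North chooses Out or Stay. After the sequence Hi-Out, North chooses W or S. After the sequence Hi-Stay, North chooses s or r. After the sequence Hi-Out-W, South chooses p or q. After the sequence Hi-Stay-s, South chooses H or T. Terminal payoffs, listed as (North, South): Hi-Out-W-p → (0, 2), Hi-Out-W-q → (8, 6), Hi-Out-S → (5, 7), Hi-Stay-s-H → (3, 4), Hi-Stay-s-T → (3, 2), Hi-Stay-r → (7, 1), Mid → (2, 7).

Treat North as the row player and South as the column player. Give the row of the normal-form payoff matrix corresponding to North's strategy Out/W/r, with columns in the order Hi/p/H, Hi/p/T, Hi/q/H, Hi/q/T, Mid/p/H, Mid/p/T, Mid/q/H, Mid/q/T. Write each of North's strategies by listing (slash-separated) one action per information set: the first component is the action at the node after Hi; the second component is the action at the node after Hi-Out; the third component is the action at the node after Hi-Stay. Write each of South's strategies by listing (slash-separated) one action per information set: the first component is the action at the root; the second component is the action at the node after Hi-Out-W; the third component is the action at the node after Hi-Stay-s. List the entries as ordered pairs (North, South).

vs Hi/p/H: South plays Hi → North plays Out at [Hi] → North plays W at [Hi-Out] → South plays p at [Hi-Out-W] → (0, 2)
vs Hi/p/T: South plays Hi → North plays Out at [Hi] → North plays W at [Hi-Out] → South plays p at [Hi-Out-W] → (0, 2)
vs Hi/q/H: South plays Hi → North plays Out at [Hi] → North plays W at [Hi-Out] → South plays q at [Hi-Out-W] → (8, 6)
vs Hi/q/T: South plays Hi → North plays Out at [Hi] → North plays W at [Hi-Out] → South plays q at [Hi-Out-W] → (8, 6)
vs Mid/p/H: South plays Mid → (2, 7)
vs Mid/p/T: South plays Mid → (2, 7)
vs Mid/q/H: South plays Mid → (2, 7)
vs Mid/q/T: South plays Mid → (2, 7)

(0,2) (0,2) (8,6) (8,6) (2,7) (2,7) (2,7) (2,7)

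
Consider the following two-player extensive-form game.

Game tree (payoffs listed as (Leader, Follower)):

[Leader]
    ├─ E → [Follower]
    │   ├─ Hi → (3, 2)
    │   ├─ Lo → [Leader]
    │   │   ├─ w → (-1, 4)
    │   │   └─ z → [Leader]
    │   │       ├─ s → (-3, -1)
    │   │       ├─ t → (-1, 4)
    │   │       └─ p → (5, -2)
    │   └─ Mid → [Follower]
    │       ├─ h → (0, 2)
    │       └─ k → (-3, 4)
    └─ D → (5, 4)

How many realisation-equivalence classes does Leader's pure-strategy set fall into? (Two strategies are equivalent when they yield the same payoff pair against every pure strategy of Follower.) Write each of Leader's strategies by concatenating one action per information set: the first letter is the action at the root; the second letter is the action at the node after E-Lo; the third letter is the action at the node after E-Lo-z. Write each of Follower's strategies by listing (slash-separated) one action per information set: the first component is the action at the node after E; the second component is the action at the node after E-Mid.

4

Leader has 12 pure strategies: Ews, Ewt, Ewp, Ezs, Ezt, Ezp, Dws, Dwt, Dwp, Dzs, Dzt, Dzp. Columns: Hi/h, Hi/k, Lo/h, Lo/k, Mid/h, Mid/k.
{Ews, Ewt, Ewp, Ezt} → row (3,2) (3,2) (-1,4) (-1,4) (0,2) (-3,4)
{Ezs} → row (3,2) (3,2) (-3,-1) (-3,-1) (0,2) (-3,4)
{Ezp} → row (3,2) (3,2) (5,-2) (5,-2) (0,2) (-3,4)
{Dws, Dwt, Dwp, Dzs, Dzt, Dzp} → row (5,4) (5,4) (5,4) (5,4) (5,4) (5,4)
That's 4 distinct rows out of 12 strategies.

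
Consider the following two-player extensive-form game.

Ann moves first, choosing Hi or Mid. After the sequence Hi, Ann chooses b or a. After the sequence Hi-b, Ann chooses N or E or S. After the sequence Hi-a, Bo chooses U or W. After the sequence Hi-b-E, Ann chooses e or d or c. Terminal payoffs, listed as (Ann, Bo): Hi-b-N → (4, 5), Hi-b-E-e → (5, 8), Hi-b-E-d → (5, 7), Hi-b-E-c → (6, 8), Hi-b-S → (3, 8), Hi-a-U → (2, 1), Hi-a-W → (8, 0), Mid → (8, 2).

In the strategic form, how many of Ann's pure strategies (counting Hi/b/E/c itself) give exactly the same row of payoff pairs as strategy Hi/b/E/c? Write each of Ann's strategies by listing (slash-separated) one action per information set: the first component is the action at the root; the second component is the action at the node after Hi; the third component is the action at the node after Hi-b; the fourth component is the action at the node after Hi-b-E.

Row for Hi/b/E/c (columns U, W): (6,8) (6,8).
Every one of Ann's information sets is on the play path for some reply by Bo when Ann follows Hi/b/E/c.
Changing the action at any of them therefore changes at least one column, so only Hi/b/E/c itself gives this row.

1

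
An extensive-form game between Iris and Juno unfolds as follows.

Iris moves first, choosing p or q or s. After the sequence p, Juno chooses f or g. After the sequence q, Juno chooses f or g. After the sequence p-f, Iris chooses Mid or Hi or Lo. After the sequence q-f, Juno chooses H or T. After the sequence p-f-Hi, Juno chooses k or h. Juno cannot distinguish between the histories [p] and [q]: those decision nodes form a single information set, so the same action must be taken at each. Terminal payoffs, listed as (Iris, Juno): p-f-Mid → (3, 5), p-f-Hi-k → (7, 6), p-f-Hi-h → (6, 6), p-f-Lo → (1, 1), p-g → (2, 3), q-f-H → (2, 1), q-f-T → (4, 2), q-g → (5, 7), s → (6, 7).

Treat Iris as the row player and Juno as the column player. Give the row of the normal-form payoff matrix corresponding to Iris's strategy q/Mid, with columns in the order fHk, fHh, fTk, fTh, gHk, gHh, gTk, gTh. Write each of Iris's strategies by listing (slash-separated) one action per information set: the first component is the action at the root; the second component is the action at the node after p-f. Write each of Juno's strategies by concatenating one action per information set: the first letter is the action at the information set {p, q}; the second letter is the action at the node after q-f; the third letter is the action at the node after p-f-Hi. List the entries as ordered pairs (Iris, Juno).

(2,1) (2,1) (4,2) (4,2) (5,7) (5,7) (5,7) (5,7)

vs fHk: Iris plays q → Juno plays f at [q] → Juno plays H at [q-f] → (2, 1)
vs fHh: Iris plays q → Juno plays f at [q] → Juno plays H at [q-f] → (2, 1)
vs fTk: Iris plays q → Juno plays f at [q] → Juno plays T at [q-f] → (4, 2)
vs fTh: Iris plays q → Juno plays f at [q] → Juno plays T at [q-f] → (4, 2)
vs gHk: Iris plays q → Juno plays g at [q] → (5, 7)
vs gHh: Iris plays q → Juno plays g at [q] → (5, 7)
vs gTk: Iris plays q → Juno plays g at [q] → (5, 7)
vs gTh: Iris plays q → Juno plays g at [q] → (5, 7)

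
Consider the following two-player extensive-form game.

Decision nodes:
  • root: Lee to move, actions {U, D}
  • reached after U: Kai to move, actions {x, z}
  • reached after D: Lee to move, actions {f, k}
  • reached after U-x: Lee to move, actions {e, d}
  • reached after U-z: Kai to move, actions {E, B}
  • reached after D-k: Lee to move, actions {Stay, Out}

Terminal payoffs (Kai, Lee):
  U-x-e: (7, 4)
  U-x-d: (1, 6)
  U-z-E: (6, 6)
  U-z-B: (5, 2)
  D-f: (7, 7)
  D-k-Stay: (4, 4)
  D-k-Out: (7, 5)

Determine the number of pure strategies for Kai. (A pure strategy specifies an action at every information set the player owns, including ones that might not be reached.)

Kai owns the node after U with actions {x, z} — two choices.
Kai owns the node after U-z with actions {E, B} — two choices.
A pure strategy fixes one action at each information set independently, so the count is the product 2 × 2 = 4.
(For reference, Lee has 16 pure strategies, giving a 4×16 normal-form matrix.)

4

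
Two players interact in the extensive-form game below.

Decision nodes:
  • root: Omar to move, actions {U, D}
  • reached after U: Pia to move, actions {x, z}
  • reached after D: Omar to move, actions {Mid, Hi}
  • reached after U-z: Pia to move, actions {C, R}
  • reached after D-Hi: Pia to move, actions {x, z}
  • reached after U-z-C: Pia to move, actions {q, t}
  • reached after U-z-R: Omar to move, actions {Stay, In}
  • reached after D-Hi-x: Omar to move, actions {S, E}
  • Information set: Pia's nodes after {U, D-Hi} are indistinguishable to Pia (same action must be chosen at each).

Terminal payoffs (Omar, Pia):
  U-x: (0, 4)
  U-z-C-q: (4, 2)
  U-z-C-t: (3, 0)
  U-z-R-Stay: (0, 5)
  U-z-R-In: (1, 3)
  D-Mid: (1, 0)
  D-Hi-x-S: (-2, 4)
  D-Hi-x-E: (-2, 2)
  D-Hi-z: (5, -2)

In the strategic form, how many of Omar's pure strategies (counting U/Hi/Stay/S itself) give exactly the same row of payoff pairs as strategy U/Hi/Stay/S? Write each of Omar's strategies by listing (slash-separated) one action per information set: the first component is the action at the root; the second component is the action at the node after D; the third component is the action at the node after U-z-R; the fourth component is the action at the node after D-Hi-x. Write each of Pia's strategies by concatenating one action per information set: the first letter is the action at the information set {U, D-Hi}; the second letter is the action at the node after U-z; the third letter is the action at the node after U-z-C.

Row for U/Hi/Stay/S (columns xCq, xCt, xRq, xRt, zCq, zCt, zRq, zRt): (0,4) (0,4) (0,4) (0,4) (4,2) (3,0) (0,5) (0,5).
Under U/Hi/Stay/S, Omar's choice at the node after D and at the node after D-Hi-x can never be reached regardless of what Pia does, so varying those choices leaves every outcome unchanged.
Holding the reachable choices fixed and varying the unreachable ones freely already gives 2 × 2 = 4 equivalent strategies.
No other strategy reproduces this row, so those 4 are the full class: U/Mid/Stay/S, U/Mid/Stay/E, U/Hi/Stay/S, U/Hi/Stay/E.

4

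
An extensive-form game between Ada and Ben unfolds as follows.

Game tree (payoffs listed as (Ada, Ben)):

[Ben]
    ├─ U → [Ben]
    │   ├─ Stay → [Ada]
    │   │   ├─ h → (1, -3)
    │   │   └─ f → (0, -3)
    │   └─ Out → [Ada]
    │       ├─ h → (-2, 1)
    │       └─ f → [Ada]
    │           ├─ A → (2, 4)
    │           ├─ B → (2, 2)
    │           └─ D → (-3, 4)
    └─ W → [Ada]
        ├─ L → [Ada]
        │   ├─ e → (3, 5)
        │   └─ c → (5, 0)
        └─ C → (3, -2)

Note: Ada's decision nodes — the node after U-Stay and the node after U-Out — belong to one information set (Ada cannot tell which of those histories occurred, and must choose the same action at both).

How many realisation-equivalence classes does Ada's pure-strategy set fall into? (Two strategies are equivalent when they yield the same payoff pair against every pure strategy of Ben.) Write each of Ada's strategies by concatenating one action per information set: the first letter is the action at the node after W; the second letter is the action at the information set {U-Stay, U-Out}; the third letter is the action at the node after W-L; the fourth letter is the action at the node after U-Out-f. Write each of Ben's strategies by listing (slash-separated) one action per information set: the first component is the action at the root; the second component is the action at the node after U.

12

Ada has 24 pure strategies: LheA, LheB, LheD, LhcA, LhcB, LhcD, LfeA, LfeB, LfeD, LfcA, LfcB, LfcD, CheA, CheB, CheD, ChcA, ChcB, ChcD, CfeA, CfeB, CfeD, CfcA, CfcB, CfcD. Columns: U/Stay, U/Out, W/Stay, W/Out.
{LheA, LheB, LheD} → row (1,-3) (-2,1) (3,5) (3,5)
{LhcA, LhcB, LhcD} → row (1,-3) (-2,1) (5,0) (5,0)
{LfeA} → row (0,-3) (2,4) (3,5) (3,5)
{LfeB} → row (0,-3) (2,2) (3,5) (3,5)
{LfeD} → row (0,-3) (-3,4) (3,5) (3,5)
{LfcA} → row (0,-3) (2,4) (5,0) (5,0)
{LfcB} → row (0,-3) (2,2) (5,0) (5,0)
{LfcD} → row (0,-3) (-3,4) (5,0) (5,0)
{CheA, CheB, CheD, ChcA, ChcB, ChcD} → row (1,-3) (-2,1) (3,-2) (3,-2)
{CfeA, CfcA} → row (0,-3) (2,4) (3,-2) (3,-2)
{CfeB, CfcB} → row (0,-3) (2,2) (3,-2) (3,-2)
{CfeD, CfcD} → row (0,-3) (-3,4) (3,-2) (3,-2)
That's 12 distinct rows out of 24 strategies.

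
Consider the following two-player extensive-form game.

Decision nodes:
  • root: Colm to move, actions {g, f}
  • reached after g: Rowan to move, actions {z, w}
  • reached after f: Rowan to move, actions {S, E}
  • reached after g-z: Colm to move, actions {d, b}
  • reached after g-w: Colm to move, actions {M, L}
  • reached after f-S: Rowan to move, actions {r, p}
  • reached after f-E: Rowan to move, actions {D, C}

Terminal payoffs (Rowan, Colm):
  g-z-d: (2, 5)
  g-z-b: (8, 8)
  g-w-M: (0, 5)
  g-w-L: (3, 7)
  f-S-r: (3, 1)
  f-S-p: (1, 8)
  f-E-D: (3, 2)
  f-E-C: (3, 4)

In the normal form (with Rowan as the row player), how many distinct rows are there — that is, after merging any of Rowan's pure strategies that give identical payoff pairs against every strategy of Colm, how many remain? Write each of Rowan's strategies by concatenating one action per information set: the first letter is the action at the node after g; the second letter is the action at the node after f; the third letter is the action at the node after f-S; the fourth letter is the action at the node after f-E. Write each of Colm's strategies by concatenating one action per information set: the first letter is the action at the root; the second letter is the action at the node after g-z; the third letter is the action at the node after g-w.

Rowan has 16 pure strategies: zSrD, zSrC, zSpD, zSpC, zErD, zErC, zEpD, zEpC, wSrD, wSrC, wSpD, wSpC, wErD, wErC, wEpD, wEpC. Columns: gdM, gdL, gbM, gbL, fdM, fdL, fbM, fbL.
{zSrD, zSrC} → row (2,5) (2,5) (8,8) (8,8) (3,1) (3,1) (3,1) (3,1)
{zSpD, zSpC} → row (2,5) (2,5) (8,8) (8,8) (1,8) (1,8) (1,8) (1,8)
{zErD, zEpD} → row (2,5) (2,5) (8,8) (8,8) (3,2) (3,2) (3,2) (3,2)
{zErC, zEpC} → row (2,5) (2,5) (8,8) (8,8) (3,4) (3,4) (3,4) (3,4)
{wSrD, wSrC} → row (0,5) (3,7) (0,5) (3,7) (3,1) (3,1) (3,1) (3,1)
{wSpD, wSpC} → row (0,5) (3,7) (0,5) (3,7) (1,8) (1,8) (1,8) (1,8)
{wErD, wEpD} → row (0,5) (3,7) (0,5) (3,7) (3,2) (3,2) (3,2) (3,2)
{wErC, wEpC} → row (0,5) (3,7) (0,5) (3,7) (3,4) (3,4) (3,4) (3,4)
That's 8 distinct rows out of 16 strategies.

8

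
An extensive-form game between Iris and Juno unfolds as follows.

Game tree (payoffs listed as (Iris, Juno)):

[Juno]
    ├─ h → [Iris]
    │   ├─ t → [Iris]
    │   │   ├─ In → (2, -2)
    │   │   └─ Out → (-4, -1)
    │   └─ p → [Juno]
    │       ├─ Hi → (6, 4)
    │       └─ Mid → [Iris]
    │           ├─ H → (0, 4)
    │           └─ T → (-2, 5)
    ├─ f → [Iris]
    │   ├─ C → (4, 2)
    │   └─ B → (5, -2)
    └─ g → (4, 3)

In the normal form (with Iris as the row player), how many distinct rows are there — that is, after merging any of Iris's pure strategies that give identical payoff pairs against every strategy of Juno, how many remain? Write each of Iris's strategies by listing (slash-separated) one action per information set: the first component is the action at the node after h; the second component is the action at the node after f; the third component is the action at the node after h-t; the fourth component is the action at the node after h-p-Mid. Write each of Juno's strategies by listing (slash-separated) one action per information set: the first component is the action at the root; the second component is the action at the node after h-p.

8

Iris has 16 pure strategies: t/C/In/H, t/C/In/T, t/C/Out/H, t/C/Out/T, t/B/In/H, t/B/In/T, t/B/Out/H, t/B/Out/T, p/C/In/H, p/C/In/T, p/C/Out/H, p/C/Out/T, p/B/In/H, p/B/In/T, p/B/Out/H, p/B/Out/T. Columns: h/Hi, h/Mid, f/Hi, f/Mid, g/Hi, g/Mid.
{t/C/In/H, t/C/In/T} → row (2,-2) (2,-2) (4,2) (4,2) (4,3) (4,3)
{t/C/Out/H, t/C/Out/T} → row (-4,-1) (-4,-1) (4,2) (4,2) (4,3) (4,3)
{t/B/In/H, t/B/In/T} → row (2,-2) (2,-2) (5,-2) (5,-2) (4,3) (4,3)
{t/B/Out/H, t/B/Out/T} → row (-4,-1) (-4,-1) (5,-2) (5,-2) (4,3) (4,3)
{p/C/In/H, p/C/Out/H} → row (6,4) (0,4) (4,2) (4,2) (4,3) (4,3)
{p/C/In/T, p/C/Out/T} → row (6,4) (-2,5) (4,2) (4,2) (4,3) (4,3)
{p/B/In/H, p/B/Out/H} → row (6,4) (0,4) (5,-2) (5,-2) (4,3) (4,3)
{p/B/In/T, p/B/Out/T} → row (6,4) (-2,5) (5,-2) (5,-2) (4,3) (4,3)
That's 8 distinct rows out of 16 strategies.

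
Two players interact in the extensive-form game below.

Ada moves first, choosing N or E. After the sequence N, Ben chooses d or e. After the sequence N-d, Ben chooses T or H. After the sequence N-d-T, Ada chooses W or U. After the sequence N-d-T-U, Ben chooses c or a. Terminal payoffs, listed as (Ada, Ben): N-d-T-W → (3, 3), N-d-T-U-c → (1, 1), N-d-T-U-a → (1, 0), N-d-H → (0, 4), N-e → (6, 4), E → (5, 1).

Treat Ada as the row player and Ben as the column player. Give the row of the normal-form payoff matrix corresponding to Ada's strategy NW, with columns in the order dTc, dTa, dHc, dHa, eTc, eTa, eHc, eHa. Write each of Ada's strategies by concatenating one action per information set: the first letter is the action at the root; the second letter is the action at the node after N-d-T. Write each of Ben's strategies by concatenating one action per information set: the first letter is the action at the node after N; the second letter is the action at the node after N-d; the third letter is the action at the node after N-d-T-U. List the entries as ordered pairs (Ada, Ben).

vs dTc: Ada plays N → Ben plays d at [N] → Ben plays T at [N-d] → Ada plays W at [N-d-T] → (3, 3)
vs dTa: Ada plays N → Ben plays d at [N] → Ben plays T at [N-d] → Ada plays W at [N-d-T] → (3, 3)
vs dHc: Ada plays N → Ben plays d at [N] → Ben plays H at [N-d] → (0, 4)
vs dHa: Ada plays N → Ben plays d at [N] → Ben plays H at [N-d] → (0, 4)
vs eTc: Ada plays N → Ben plays e at [N] → (6, 4)
vs eTa: Ada plays N → Ben plays e at [N] → (6, 4)
vs eHc: Ada plays N → Ben plays e at [N] → (6, 4)
vs eHa: Ada plays N → Ben plays e at [N] → (6, 4)

(3,3) (3,3) (0,4) (0,4) (6,4) (6,4) (6,4) (6,4)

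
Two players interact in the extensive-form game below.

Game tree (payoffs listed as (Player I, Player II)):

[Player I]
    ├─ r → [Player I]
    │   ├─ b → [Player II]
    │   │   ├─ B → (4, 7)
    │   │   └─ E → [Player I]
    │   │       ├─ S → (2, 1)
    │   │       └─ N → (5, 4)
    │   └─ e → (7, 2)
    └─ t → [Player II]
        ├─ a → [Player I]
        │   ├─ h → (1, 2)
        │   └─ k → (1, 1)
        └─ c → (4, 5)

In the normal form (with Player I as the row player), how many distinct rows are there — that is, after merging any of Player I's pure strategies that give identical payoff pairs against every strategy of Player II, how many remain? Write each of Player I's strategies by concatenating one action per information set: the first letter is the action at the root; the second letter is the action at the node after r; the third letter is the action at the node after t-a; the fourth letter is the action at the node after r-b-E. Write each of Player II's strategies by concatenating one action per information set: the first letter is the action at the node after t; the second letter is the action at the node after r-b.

Player I has 16 pure strategies: rbhS, rbhN, rbkS, rbkN, rehS, rehN, rekS, rekN, tbhS, tbhN, tbkS, tbkN, tehS, tehN, tekS, tekN. Columns: aB, aE, cB, cE.
{rbhS, rbkS} → row (4,7) (2,1) (4,7) (2,1)
{rbhN, rbkN} → row (4,7) (5,4) (4,7) (5,4)
{rehS, rehN, rekS, rekN} → row (7,2) (7,2) (7,2) (7,2)
{tbhS, tbhN, tehS, tehN} → row (1,2) (1,2) (4,5) (4,5)
{tbkS, tbkN, tekS, tekN} → row (1,1) (1,1) (4,5) (4,5)
That's 5 distinct rows out of 16 strategies.

5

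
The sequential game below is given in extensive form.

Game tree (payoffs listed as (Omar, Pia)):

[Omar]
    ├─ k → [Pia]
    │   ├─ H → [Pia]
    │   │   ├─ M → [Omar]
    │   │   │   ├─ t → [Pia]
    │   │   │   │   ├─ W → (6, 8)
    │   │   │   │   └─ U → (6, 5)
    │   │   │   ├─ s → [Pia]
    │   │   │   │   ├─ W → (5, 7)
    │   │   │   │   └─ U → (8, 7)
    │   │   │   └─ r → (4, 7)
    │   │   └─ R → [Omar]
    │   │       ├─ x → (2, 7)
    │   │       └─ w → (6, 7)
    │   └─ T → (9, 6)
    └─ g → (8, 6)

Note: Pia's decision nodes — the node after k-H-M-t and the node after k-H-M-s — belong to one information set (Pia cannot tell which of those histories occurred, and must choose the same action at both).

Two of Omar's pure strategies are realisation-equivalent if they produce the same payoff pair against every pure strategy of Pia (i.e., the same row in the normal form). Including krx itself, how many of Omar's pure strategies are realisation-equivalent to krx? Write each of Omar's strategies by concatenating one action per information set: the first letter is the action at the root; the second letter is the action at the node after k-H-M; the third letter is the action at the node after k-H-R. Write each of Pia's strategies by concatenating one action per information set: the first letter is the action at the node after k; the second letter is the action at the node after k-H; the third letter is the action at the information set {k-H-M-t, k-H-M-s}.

Row for krx (columns HMW, HMU, HRW, HRU, TMW, TMU, TRW, TRU): (4,7) (4,7) (2,7) (2,7) (9,6) (9,6) (9,6) (9,6).
Every one of Omar's information sets is on the play path for some reply by Pia when Omar follows krx.
Changing the action at any of them therefore changes at least one column, so only krx itself gives this row.

1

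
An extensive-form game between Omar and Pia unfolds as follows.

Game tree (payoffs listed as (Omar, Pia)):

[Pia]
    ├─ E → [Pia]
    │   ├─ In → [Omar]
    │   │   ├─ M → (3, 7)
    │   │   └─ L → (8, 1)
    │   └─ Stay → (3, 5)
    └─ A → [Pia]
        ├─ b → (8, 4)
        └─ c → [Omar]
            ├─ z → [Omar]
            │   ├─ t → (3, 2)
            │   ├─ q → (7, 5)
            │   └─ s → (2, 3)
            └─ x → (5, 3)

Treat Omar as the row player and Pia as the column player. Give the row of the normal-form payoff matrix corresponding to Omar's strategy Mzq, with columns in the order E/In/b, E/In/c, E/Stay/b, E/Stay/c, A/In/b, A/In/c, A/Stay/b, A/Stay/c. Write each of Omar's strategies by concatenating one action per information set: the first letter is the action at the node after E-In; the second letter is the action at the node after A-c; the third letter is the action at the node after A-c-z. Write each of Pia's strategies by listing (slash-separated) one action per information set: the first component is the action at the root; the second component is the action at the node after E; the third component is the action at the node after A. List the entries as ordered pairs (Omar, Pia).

(3,7) (3,7) (3,5) (3,5) (8,4) (7,5) (8,4) (7,5)

vs E/In/b: Pia plays E → Pia plays In at [E] → Omar plays M at [E-In] → (3, 7)
vs E/In/c: Pia plays E → Pia plays In at [E] → Omar plays M at [E-In] → (3, 7)
vs E/Stay/b: Pia plays E → Pia plays Stay at [E] → (3, 5)
vs E/Stay/c: Pia plays E → Pia plays Stay at [E] → (3, 5)
vs A/In/b: Pia plays A → Pia plays b at [A] → (8, 4)
vs A/In/c: Pia plays A → Pia plays c at [A] → Omar plays z at [A-c] → Omar plays q at [A-c-z] → (7, 5)
vs A/Stay/b: Pia plays A → Pia plays b at [A] → (8, 4)
vs A/Stay/c: Pia plays A → Pia plays c at [A] → Omar plays z at [A-c] → Omar plays q at [A-c-z] → (7, 5)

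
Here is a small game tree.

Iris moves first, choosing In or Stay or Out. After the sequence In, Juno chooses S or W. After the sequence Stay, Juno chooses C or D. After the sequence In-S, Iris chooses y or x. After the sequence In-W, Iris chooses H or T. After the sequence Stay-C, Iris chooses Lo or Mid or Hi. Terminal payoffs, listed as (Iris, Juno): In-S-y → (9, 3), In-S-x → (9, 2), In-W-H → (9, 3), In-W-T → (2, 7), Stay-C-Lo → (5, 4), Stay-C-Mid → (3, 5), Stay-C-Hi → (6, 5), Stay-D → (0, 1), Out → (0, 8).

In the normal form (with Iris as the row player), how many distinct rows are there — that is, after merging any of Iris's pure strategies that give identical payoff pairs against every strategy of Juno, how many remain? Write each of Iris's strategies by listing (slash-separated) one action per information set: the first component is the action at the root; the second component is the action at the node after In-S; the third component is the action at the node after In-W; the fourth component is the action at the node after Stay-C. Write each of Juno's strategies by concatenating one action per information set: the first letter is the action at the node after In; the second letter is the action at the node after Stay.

Iris has 36 pure strategies: In/y/H/Lo, In/y/H/Mid, In/y/H/Hi, In/y/T/Lo, In/y/T/Mid, In/y/T/Hi, In/x/H/Lo, In/x/H/Mid, In/x/H/Hi, In/x/T/Lo, In/x/T/Mid, In/x/T/Hi, Stay/y/H/Lo, Stay/y/H/Mid, Stay/y/H/Hi, Stay/y/T/Lo, Stay/y/T/Mid, Stay/y/T/Hi, Stay/x/H/Lo, Stay/x/H/Mid, Stay/x/H/Hi, Stay/x/T/Lo, Stay/x/T/Mid, Stay/x/T/Hi, Out/y/H/Lo, Out/y/H/Mid, Out/y/H/Hi, Out/y/T/Lo, Out/y/T/Mid, Out/y/T/Hi, Out/x/H/Lo, Out/x/H/Mid, Out/x/H/Hi, Out/x/T/Lo, Out/x/T/Mid, Out/x/T/Hi. Columns: SC, SD, WC, WD.
{In/y/H/Lo, In/y/H/Mid, In/y/H/Hi} → row (9,3) (9,3) (9,3) (9,3)
{In/y/T/Lo, In/y/T/Mid, In/y/T/Hi} → row (9,3) (9,3) (2,7) (2,7)
{In/x/H/Lo, In/x/H/Mid, In/x/H/Hi} → row (9,2) (9,2) (9,3) (9,3)
{In/x/T/Lo, In/x/T/Mid, In/x/T/Hi} → row (9,2) (9,2) (2,7) (2,7)
{Stay/y/H/Lo, Stay/y/T/Lo, Stay/x/H/Lo, Stay/x/T/Lo} → row (5,4) (0,1) (5,4) (0,1)
{Stay/y/H/Mid, Stay/y/T/Mid, Stay/x/H/Mid, Stay/x/T/Mid} → row (3,5) (0,1) (3,5) (0,1)
{Stay/y/H/Hi, Stay/y/T/Hi, Stay/x/H/Hi, Stay/x/T/Hi} → row (6,5) (0,1) (6,5) (0,1)
{Out/y/H/Lo, Out/y/H/Mid, Out/y/H/Hi, Out/y/T/Lo, Out/y/T/Mid, Out/y/T/Hi, Out/x/H/Lo, Out/x/H/Mid, Out/x/H/Hi, Out/x/T/Lo, Out/x/T/Mid, Out/x/T/Hi} → row (0,8) (0,8) (0,8) (0,8)
That's 8 distinct rows out of 36 strategies.

8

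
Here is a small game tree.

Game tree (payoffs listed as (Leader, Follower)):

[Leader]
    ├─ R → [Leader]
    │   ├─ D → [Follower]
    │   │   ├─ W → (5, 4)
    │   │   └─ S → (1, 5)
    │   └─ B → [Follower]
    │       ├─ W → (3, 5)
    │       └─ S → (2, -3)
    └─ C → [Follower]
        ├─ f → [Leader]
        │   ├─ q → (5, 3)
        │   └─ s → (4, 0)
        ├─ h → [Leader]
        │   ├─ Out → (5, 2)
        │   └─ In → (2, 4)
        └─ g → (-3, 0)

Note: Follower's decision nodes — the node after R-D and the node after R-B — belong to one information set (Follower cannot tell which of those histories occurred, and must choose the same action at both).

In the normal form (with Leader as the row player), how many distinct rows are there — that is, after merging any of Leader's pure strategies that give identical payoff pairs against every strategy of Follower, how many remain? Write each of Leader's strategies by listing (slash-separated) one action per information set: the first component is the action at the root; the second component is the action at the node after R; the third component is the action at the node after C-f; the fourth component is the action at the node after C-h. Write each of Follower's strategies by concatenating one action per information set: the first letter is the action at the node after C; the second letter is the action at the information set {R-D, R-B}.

6

Leader has 16 pure strategies: R/D/q/Out, R/D/q/In, R/D/s/Out, R/D/s/In, R/B/q/Out, R/B/q/In, R/B/s/Out, R/B/s/In, C/D/q/Out, C/D/q/In, C/D/s/Out, C/D/s/In, C/B/q/Out, C/B/q/In, C/B/s/Out, C/B/s/In. Columns: fW, fS, hW, hS, gW, gS.
{R/D/q/Out, R/D/q/In, R/D/s/Out, R/D/s/In} → row (5,4) (1,5) (5,4) (1,5) (5,4) (1,5)
{R/B/q/Out, R/B/q/In, R/B/s/Out, R/B/s/In} → row (3,5) (2,-3) (3,5) (2,-3) (3,5) (2,-3)
{C/D/q/Out, C/B/q/Out} → row (5,3) (5,3) (5,2) (5,2) (-3,0) (-3,0)
{C/D/q/In, C/B/q/In} → row (5,3) (5,3) (2,4) (2,4) (-3,0) (-3,0)
{C/D/s/Out, C/B/s/Out} → row (4,0) (4,0) (5,2) (5,2) (-3,0) (-3,0)
{C/D/s/In, C/B/s/In} → row (4,0) (4,0) (2,4) (2,4) (-3,0) (-3,0)
That's 6 distinct rows out of 16 strategies.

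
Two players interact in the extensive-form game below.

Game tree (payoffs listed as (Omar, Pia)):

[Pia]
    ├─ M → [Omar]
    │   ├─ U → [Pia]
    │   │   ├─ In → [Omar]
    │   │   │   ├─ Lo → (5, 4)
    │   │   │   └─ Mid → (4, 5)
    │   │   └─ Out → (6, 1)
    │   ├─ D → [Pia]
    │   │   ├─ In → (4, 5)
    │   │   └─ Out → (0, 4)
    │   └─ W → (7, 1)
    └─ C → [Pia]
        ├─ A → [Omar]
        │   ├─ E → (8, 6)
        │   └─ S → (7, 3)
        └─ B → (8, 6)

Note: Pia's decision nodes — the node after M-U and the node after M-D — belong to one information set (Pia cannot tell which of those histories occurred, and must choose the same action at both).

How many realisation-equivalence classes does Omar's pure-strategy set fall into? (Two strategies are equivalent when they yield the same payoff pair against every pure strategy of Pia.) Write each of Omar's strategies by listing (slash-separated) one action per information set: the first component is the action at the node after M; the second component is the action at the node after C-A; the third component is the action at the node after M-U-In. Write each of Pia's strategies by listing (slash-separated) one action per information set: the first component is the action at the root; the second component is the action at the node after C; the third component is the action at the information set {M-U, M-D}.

8

Omar has 12 pure strategies: U/E/Lo, U/E/Mid, U/S/Lo, U/S/Mid, D/E/Lo, D/E/Mid, D/S/Lo, D/S/Mid, W/E/Lo, W/E/Mid, W/S/Lo, W/S/Mid. Columns: M/A/In, M/A/Out, M/B/In, M/B/Out, C/A/In, C/A/Out, C/B/In, C/B/Out.
{U/E/Lo} → row (5,4) (6,1) (5,4) (6,1) (8,6) (8,6) (8,6) (8,6)
{U/E/Mid} → row (4,5) (6,1) (4,5) (6,1) (8,6) (8,6) (8,6) (8,6)
{U/S/Lo} → row (5,4) (6,1) (5,4) (6,1) (7,3) (7,3) (8,6) (8,6)
{U/S/Mid} → row (4,5) (6,1) (4,5) (6,1) (7,3) (7,3) (8,6) (8,6)
{D/E/Lo, D/E/Mid} → row (4,5) (0,4) (4,5) (0,4) (8,6) (8,6) (8,6) (8,6)
{D/S/Lo, D/S/Mid} → row (4,5) (0,4) (4,5) (0,4) (7,3) (7,3) (8,6) (8,6)
{W/E/Lo, W/E/Mid} → row (7,1) (7,1) (7,1) (7,1) (8,6) (8,6) (8,6) (8,6)
{W/S/Lo, W/S/Mid} → row (7,1) (7,1) (7,1) (7,1) (7,3) (7,3) (8,6) (8,6)
That's 8 distinct rows out of 12 strategies.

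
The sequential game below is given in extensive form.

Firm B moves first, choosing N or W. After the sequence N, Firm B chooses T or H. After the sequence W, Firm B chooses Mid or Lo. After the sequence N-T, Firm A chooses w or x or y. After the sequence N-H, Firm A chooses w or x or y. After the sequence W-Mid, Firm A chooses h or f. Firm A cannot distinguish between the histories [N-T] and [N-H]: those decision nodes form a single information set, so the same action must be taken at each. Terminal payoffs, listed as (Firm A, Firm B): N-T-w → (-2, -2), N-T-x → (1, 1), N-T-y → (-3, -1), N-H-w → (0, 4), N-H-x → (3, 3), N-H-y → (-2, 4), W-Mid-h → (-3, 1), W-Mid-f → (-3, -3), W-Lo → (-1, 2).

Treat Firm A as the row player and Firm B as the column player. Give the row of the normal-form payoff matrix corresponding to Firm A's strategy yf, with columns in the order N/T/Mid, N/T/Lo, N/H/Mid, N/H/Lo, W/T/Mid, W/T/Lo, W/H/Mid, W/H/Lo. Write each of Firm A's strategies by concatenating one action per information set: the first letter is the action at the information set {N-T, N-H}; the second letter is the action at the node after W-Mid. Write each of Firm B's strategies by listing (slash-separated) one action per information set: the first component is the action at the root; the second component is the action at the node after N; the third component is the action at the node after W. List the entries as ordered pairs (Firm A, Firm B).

(-3,-1) (-3,-1) (-2,4) (-2,4) (-3,-3) (-1,2) (-3,-3) (-1,2)

vs N/T/Mid: Firm B plays N → Firm B plays T at [N] → Firm A plays y at [N-T] → (-3, -1)
vs N/T/Lo: Firm B plays N → Firm B plays T at [N] → Firm A plays y at [N-T] → (-3, -1)
vs N/H/Mid: Firm B plays N → Firm B plays H at [N] → Firm A plays y at [N-H] → (-2, 4)
vs N/H/Lo: Firm B plays N → Firm B plays H at [N] → Firm A plays y at [N-H] → (-2, 4)
vs W/T/Mid: Firm B plays W → Firm B plays Mid at [W] → Firm A plays f at [W-Mid] → (-3, -3)
vs W/T/Lo: Firm B plays W → Firm B plays Lo at [W] → (-1, 2)
vs W/H/Mid: Firm B plays W → Firm B plays Mid at [W] → Firm A plays f at [W-Mid] → (-3, -3)
vs W/H/Lo: Firm B plays W → Firm B plays Lo at [W] → (-1, 2)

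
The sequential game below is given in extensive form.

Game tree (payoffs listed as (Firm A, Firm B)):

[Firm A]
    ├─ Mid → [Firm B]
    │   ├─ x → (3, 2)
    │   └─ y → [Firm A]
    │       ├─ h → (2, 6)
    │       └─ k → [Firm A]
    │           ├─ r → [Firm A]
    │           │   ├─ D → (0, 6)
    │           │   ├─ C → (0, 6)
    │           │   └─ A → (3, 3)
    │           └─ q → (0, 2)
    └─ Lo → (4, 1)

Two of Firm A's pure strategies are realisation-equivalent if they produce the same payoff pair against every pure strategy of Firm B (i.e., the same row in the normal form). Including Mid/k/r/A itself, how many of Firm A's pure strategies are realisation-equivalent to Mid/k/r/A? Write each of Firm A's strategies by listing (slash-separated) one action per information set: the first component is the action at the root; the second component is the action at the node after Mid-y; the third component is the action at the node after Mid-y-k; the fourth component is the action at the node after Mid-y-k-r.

1

Row for Mid/k/r/A (columns x, y): (3,2) (3,3).
Every one of Firm A's information sets is on the play path for some reply by Firm B when Firm A follows Mid/k/r/A.
Changing the action at any of them therefore changes at least one column, so only Mid/k/r/A itself gives this row.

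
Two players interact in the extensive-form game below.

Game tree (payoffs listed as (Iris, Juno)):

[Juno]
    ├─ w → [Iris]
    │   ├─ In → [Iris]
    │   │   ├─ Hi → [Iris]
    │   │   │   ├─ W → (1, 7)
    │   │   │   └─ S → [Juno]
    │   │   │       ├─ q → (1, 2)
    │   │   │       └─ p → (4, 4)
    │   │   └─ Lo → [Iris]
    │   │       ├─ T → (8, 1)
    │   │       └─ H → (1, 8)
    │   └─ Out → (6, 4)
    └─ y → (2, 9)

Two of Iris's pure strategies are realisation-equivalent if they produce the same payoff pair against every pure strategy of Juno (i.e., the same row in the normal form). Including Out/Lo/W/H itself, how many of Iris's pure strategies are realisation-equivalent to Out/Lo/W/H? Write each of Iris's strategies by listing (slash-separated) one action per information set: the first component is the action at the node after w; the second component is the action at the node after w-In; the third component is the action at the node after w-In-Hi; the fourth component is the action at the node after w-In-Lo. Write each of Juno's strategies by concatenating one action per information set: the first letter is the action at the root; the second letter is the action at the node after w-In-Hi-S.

8

Row for Out/Lo/W/H (columns wq, wp, yq, yp): (6,4) (6,4) (2,9) (2,9).
Under Out/Lo/W/H, Iris's choice at the node after w-In and at the node after w-In-Hi and at the node after w-In-Lo can never be reached regardless of what Juno does, so varying those choices leaves every outcome unchanged.
Holding the reachable choices fixed and varying the unreachable ones freely already gives 2 × 2 × 2 = 8 equivalent strategies.
No other strategy reproduces this row, so those 8 are the full class: Out/Hi/W/T, Out/Hi/W/H, Out/Hi/S/T, Out/Hi/S/H, Out/Lo/W/T, Out/Lo/W/H, Out/Lo/S/T, Out/Lo/S/H.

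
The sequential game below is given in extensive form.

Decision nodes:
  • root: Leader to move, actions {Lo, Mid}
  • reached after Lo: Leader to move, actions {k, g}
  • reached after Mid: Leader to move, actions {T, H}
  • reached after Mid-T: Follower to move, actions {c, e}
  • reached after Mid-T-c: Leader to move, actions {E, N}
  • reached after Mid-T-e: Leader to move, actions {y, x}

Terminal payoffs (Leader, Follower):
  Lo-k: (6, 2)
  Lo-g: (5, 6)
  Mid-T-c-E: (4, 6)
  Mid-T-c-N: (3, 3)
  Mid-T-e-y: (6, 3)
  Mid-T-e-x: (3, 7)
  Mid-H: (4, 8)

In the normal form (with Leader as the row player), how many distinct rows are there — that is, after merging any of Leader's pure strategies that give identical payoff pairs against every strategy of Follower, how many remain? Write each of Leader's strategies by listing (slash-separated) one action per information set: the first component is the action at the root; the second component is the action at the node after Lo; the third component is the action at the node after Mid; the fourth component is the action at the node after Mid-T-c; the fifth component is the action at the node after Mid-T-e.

Leader has 32 pure strategies: Lo/k/T/E/y, Lo/k/T/E/x, Lo/k/T/N/y, Lo/k/T/N/x, Lo/k/H/E/y, Lo/k/H/E/x, Lo/k/H/N/y, Lo/k/H/N/x, Lo/g/T/E/y, Lo/g/T/E/x, Lo/g/T/N/y, Lo/g/T/N/x, Lo/g/H/E/y, Lo/g/H/E/x, Lo/g/H/N/y, Lo/g/H/N/x, Mid/k/T/E/y, Mid/k/T/E/x, Mid/k/T/N/y, Mid/k/T/N/x, Mid/k/H/E/y, Mid/k/H/E/x, Mid/k/H/N/y, Mid/k/H/N/x, Mid/g/T/E/y, Mid/g/T/E/x, Mid/g/T/N/y, Mid/g/T/N/x, Mid/g/H/E/y, Mid/g/H/E/x, Mid/g/H/N/y, Mid/g/H/N/x. Columns: c, e.
{Lo/k/T/E/y, Lo/k/T/E/x, Lo/k/T/N/y, Lo/k/T/N/x, Lo/k/H/E/y, Lo/k/H/E/x, Lo/k/H/N/y, Lo/k/H/N/x} → row (6,2) (6,2)
{Lo/g/T/E/y, Lo/g/T/E/x, Lo/g/T/N/y, Lo/g/T/N/x, Lo/g/H/E/y, Lo/g/H/E/x, Lo/g/H/N/y, Lo/g/H/N/x} → row (5,6) (5,6)
{Mid/k/T/E/y, Mid/g/T/E/y} → row (4,6) (6,3)
{Mid/k/T/E/x, Mid/g/T/E/x} → row (4,6) (3,7)
{Mid/k/T/N/y, Mid/g/T/N/y} → row (3,3) (6,3)
{Mid/k/T/N/x, Mid/g/T/N/x} → row (3,3) (3,7)
{Mid/k/H/E/y, Mid/k/H/E/x, Mid/k/H/N/y, Mid/k/H/N/x, Mid/g/H/E/y, Mid/g/H/E/x, Mid/g/H/N/y, Mid/g/H/N/x} → row (4,8) (4,8)
That's 7 distinct rows out of 32 strategies.

7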